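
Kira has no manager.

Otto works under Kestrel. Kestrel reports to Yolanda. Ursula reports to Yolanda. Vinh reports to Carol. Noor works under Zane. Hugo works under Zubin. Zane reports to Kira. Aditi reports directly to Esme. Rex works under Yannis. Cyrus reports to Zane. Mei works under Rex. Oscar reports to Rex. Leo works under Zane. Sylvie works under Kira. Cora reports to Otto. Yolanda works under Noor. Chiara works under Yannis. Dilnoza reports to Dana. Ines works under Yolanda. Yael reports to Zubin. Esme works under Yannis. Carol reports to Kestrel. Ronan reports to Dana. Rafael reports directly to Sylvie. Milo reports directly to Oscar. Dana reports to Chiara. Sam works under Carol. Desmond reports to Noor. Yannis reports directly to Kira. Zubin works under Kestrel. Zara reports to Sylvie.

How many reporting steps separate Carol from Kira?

Chain from Carol up to Kira: Carol → Kestrel → Yolanda → Noor → Zane → Kira. That is 5 steps up, so Carol is 5 levels below Kira.

5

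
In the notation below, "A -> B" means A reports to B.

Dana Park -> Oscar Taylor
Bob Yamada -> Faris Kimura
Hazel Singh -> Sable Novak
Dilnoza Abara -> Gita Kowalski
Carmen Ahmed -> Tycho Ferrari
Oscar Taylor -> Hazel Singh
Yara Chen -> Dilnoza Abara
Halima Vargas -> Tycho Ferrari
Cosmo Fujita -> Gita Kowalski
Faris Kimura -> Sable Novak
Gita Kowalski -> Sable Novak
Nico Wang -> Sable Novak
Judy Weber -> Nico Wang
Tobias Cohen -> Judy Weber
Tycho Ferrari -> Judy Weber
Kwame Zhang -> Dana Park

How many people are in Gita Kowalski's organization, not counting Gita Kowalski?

Gita Kowalski directly manages Dilnoza Abara, Cosmo Fujita. Under Dilnoza Abara: Yara Chen (1). Cosmo Fujita has no reports. So Gita Kowalski's organization is 2 direct reports plus everyone under them: 2 + 1 = 3.

3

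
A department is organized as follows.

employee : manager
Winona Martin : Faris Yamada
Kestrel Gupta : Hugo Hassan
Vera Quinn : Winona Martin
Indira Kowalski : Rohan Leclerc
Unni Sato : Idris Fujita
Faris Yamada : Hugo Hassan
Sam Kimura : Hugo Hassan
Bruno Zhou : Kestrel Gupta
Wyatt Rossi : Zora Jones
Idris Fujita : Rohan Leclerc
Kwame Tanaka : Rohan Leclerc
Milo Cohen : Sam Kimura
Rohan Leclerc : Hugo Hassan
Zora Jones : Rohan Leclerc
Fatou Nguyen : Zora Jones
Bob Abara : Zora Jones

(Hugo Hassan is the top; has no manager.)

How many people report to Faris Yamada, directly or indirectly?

2

Faris Yamada directly manages Winona Martin. Under Winona Martin: Vera Quinn (1). That's 2 in total.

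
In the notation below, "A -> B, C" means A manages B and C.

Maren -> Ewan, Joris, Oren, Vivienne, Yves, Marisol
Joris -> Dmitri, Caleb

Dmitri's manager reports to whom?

Maren

Dmitri reports to Joris, and Joris reports to Maren. So Dmitri's skip-level manager is Maren.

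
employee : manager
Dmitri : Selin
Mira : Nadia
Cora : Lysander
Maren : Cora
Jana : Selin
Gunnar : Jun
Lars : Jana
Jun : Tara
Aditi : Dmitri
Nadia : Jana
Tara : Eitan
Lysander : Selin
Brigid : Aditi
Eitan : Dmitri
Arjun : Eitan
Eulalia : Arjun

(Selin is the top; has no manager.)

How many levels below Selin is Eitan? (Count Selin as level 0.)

Chain from Eitan up to Selin: Eitan → Dmitri → Selin. That is 2 steps up, so Eitan is 2 levels below Selin.

2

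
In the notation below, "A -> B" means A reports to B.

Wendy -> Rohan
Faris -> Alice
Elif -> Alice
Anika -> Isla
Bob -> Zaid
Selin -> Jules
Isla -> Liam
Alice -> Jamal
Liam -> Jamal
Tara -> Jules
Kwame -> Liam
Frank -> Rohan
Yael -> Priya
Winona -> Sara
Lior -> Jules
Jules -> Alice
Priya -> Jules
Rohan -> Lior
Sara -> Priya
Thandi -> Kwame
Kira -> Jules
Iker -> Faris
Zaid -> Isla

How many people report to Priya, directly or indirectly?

Priya directly manages Sara, Yael. Under Sara: Winona (1). Yael has no reports. So Priya's organization is 2 direct reports plus everyone under them: 2 + 1 = 3.

3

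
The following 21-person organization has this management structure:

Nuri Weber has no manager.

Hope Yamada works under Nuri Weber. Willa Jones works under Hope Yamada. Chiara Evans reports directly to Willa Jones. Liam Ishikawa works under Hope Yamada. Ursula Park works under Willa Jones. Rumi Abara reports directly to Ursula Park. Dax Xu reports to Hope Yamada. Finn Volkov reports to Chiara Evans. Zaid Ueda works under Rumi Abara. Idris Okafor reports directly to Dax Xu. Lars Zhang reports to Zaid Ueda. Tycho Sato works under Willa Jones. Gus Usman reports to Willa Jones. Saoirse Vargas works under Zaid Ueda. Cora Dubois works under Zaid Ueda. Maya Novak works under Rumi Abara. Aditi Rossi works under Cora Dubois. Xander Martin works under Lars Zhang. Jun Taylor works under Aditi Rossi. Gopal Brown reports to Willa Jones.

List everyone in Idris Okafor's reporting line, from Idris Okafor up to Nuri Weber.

Idris Okafor -> Dax Xu -> Hope Yamada -> Nuri Weber

Idris Okafor reports to Dax Xu. Dax Xu reports to Hope Yamada. Hope Yamada reports to Nuri Weber. Nuri Weber is at the top.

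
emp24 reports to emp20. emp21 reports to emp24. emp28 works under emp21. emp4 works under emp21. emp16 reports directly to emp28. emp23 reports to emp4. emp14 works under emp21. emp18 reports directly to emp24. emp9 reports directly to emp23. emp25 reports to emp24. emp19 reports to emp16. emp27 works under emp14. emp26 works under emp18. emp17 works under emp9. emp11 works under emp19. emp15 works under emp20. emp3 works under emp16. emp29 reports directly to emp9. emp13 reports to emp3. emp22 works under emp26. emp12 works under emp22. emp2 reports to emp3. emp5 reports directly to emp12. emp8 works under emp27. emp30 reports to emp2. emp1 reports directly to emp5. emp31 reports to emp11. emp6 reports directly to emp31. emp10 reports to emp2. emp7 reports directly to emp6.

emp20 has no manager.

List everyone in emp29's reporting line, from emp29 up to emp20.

emp29 reports to emp9. emp9 reports to emp23. emp23 reports to emp4. emp4 reports to emp21. emp21 reports to emp24. emp24 reports to emp20. emp20 is at the top.

emp29 -> emp9 -> emp23 -> emp4 -> emp21 -> emp24 -> emp20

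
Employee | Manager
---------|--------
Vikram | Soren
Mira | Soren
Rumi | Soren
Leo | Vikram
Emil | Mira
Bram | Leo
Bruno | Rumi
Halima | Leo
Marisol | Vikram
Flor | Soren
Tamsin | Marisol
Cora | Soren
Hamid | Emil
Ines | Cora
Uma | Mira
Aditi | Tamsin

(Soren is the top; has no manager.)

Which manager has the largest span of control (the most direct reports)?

Direct-report counts: Soren has 5; Cora has 1; Rumi has 1; Mira has 2; Emil has 1; Vikram has 2; Marisol has 1; Tamsin has 1; Leo has 2. The largest is 5, held by Soren.

Soren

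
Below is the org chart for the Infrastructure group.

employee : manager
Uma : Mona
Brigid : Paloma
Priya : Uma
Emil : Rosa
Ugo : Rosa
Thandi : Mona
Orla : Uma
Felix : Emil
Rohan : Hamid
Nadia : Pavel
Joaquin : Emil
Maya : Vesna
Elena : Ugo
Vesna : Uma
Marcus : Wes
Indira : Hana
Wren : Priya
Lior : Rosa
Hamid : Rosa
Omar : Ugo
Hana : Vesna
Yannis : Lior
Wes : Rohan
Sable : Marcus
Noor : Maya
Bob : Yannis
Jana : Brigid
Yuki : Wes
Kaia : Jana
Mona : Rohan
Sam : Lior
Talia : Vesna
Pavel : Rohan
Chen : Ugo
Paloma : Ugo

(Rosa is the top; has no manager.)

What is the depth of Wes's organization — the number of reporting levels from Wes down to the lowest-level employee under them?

The longest chain under Wes runs Wes → Marcus → Sable, which is 2 levels below Wes.

2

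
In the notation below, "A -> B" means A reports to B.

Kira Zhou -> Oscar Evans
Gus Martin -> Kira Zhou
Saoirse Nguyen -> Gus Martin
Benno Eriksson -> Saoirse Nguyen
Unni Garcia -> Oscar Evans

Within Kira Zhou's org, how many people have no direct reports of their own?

1

The only person in Kira Zhou's organization with no one reporting to them is Benno Eriksson. That is 1.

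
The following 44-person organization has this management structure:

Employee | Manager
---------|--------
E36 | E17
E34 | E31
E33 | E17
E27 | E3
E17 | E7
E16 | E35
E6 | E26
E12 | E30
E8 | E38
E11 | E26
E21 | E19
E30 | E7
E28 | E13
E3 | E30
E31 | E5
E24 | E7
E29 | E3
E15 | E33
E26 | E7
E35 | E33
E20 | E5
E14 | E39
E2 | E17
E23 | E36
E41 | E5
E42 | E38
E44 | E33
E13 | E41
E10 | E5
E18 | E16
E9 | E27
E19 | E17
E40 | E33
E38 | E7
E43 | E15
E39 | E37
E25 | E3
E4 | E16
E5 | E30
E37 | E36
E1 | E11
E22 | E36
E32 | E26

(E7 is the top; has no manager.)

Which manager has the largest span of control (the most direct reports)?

E7

Direct-report counts: E7 has 5; E38 has 2; E26 has 3; E11 has 1; E30 has 3; E5 has 4; E31 has 1; E41 has 1; E13 has 1; E3 has 3; E27 has 1; E17 has 4; E19 has 1; E36 has 3; E37 has 1; E39 has 1; E33 has 4; E15 has 1; E35 has 1; E16 has 2. The largest is 5, held by E7.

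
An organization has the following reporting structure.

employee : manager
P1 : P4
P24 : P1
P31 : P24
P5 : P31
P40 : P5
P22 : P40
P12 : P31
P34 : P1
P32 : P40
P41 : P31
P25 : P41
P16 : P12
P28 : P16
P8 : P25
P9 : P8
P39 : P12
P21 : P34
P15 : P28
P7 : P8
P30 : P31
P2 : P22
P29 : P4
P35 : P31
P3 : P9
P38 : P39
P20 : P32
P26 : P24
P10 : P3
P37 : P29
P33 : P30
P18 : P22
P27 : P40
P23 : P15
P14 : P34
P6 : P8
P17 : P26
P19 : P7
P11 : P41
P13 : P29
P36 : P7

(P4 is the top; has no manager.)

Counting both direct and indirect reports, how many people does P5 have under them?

P5 directly manages P40. Under P40: P27, P32, P20, P22, P18, P2 (6). That's 7 in total.

7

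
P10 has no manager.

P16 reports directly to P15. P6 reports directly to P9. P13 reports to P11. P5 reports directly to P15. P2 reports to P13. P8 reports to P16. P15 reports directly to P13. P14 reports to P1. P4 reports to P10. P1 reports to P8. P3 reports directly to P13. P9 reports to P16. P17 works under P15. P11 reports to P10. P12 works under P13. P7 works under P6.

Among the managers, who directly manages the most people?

P13

Direct-report counts: P10 has 2; P11 has 1; P13 has 4; P15 has 3; P16 has 2; P8 has 1; P1 has 1; P9 has 1; P6 has 1. The largest is 4, held by P13.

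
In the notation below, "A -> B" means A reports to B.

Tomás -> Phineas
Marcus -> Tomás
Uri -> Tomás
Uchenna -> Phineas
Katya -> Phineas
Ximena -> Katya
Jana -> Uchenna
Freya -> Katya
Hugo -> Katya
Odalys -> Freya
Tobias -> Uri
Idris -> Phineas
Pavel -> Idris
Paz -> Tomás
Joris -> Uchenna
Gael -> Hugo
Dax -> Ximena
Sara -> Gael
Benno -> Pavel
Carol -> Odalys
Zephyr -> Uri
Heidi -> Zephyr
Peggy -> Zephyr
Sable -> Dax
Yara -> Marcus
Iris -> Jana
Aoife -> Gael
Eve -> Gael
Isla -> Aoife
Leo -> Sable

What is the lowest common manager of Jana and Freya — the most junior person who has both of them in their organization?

Jana's chain of managers is Uchenna, Phineas. Freya's chain of managers is Katya, Phineas. The first manager that appears in both chains is Phineas.

Phineas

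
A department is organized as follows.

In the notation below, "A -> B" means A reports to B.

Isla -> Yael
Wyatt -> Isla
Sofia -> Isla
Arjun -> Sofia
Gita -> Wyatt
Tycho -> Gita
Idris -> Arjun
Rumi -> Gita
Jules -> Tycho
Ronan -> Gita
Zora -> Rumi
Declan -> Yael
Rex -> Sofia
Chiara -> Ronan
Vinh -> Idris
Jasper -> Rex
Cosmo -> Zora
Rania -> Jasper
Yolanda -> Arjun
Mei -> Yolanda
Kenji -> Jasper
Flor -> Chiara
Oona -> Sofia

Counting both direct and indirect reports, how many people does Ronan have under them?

2

Ronan directly manages Chiara. Under Chiara: Flor (1). That's 2 in total.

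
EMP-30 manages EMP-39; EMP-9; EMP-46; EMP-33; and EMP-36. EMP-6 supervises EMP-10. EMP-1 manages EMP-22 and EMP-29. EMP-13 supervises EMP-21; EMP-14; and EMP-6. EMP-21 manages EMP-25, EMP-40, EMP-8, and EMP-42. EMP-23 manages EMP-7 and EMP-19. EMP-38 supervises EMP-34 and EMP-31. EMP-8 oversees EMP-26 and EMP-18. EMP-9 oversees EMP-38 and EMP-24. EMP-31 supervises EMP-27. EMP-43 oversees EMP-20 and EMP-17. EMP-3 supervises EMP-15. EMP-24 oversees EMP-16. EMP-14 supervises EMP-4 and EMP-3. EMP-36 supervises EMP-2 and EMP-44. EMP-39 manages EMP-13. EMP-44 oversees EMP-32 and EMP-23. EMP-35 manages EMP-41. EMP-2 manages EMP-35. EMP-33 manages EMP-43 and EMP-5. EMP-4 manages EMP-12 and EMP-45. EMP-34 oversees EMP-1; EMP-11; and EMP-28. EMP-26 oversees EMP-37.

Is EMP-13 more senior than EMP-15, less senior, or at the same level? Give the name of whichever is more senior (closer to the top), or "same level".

EMP-13 is 2 levels below EMP-30; EMP-15 is 5. EMP-13 is higher.

EMP-13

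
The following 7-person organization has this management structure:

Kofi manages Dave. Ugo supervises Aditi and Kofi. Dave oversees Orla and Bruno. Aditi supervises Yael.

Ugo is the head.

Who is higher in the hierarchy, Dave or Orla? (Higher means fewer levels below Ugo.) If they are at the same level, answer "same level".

Dave

Dave is 2 levels below Ugo; Orla is 3. Dave is higher.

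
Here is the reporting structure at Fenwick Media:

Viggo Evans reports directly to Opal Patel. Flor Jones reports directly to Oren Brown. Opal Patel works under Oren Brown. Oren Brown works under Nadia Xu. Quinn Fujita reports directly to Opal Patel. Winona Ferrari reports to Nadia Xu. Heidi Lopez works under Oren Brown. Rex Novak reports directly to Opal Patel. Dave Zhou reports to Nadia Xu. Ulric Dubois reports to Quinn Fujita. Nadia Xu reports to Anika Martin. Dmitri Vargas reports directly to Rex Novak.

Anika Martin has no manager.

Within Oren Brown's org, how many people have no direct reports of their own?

The people in Oren Brown's organization with no one reporting to them are Heidi Lopez, Flor Jones, Viggo Evans, Ulric Dubois, Dmitri Vargas. That is 5.

5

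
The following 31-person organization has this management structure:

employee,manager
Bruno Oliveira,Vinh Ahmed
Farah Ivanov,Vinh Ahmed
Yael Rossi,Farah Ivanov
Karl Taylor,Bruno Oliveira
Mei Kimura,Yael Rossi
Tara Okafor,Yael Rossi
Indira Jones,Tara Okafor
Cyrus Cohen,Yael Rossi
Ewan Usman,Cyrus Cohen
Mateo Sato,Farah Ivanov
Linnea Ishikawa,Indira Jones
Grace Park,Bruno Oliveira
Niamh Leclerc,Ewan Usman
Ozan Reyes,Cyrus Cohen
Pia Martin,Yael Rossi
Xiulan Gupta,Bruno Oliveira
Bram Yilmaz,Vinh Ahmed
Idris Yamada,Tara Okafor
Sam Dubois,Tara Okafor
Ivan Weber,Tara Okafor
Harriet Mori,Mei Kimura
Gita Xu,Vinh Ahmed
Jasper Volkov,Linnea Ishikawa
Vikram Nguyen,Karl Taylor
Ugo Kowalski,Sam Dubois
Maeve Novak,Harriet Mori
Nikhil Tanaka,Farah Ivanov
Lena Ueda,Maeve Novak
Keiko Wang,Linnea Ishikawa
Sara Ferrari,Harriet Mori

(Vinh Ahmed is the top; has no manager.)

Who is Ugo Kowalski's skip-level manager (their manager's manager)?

Ugo Kowalski reports to Sam Dubois, and Sam Dubois reports to Tara Okafor. So Ugo Kowalski's skip-level manager is Tara Okafor.

Tara Okafor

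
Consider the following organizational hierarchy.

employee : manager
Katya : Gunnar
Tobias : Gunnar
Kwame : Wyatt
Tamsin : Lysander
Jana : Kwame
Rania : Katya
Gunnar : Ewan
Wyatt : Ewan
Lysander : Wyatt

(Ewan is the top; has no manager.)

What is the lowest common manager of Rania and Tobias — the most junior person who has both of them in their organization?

Gunnar

Rania's chain of managers is Katya, Gunnar, Ewan. Tobias's chain of managers is Gunnar, Ewan. The first manager that appears in both chains is Gunnar.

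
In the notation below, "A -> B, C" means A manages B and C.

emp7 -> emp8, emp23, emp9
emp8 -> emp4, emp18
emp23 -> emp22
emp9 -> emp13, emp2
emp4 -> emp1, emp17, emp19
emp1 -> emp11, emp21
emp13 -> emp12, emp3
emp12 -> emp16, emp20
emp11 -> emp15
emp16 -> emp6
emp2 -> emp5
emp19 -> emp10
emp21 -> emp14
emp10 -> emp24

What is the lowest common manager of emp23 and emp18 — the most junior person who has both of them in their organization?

emp7

emp23's chain of managers is emp7. emp18's chain of managers is emp8, emp7. The first manager that appears in both chains is emp7.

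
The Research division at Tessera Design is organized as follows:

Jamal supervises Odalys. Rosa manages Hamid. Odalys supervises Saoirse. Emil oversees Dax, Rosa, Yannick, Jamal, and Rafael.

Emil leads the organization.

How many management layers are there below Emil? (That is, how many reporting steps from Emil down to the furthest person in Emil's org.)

3

The longest chain under Emil runs Emil → Jamal → Odalys → Saoirse, which is 3 levels below Emil.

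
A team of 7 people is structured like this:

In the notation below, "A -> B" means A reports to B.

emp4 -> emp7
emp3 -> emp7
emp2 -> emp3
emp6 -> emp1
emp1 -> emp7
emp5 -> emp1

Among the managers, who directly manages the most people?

emp7

Direct-report counts: emp7 has 3; emp1 has 2; emp3 has 1. The largest is 3, held by emp7.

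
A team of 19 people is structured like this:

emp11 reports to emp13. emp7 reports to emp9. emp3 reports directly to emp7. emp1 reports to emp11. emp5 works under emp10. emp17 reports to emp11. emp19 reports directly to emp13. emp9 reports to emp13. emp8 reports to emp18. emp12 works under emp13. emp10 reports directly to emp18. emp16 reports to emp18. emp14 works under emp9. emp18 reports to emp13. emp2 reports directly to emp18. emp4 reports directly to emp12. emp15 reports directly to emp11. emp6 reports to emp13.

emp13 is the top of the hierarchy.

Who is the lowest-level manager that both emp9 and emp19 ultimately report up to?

emp13

emp9's chain of managers is emp13. emp19's chain of managers is emp13. The first manager that appears in both chains is emp13.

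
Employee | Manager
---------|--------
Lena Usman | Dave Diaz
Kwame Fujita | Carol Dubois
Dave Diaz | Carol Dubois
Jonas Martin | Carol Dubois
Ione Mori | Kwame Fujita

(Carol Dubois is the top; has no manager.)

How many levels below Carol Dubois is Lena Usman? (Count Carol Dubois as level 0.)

2

Chain from Lena Usman up to Carol Dubois: Lena Usman → Dave Diaz → Carol Dubois. That is 2 steps up, so Lena Usman is 2 levels below Carol Dubois.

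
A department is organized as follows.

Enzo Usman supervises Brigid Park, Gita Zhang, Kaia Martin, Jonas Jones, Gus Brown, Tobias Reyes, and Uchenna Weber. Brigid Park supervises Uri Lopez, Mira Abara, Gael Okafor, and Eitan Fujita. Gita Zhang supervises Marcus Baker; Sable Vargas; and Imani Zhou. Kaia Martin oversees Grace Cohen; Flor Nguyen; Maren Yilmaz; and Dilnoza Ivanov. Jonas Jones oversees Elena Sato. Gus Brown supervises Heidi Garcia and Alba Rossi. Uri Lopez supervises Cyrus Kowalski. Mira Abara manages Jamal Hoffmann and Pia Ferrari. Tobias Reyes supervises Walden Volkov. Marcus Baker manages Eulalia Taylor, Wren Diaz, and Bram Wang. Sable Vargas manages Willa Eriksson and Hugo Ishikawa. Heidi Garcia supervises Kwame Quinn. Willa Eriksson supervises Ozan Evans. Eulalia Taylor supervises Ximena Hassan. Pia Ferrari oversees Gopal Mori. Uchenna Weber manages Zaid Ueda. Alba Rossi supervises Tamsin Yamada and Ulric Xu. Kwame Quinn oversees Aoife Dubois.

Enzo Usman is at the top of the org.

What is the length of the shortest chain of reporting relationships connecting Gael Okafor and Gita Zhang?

Gael Okafor is 2 levels below Enzo Usman, and Gita Zhang is 1 level below Enzo Usman (their lowest common manager). The shortest path runs up from Gael Okafor to Enzo Usman and back down to Gita Zhang: 2 + 1 = 3 links.

3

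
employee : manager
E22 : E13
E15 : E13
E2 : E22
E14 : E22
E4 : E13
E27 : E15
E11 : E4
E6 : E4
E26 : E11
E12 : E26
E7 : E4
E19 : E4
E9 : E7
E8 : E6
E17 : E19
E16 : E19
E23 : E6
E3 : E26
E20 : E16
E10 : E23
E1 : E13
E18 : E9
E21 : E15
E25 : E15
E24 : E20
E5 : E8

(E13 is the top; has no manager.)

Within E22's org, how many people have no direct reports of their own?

2

The people in E22's organization with no one reporting to them are E14, E2. That is 2.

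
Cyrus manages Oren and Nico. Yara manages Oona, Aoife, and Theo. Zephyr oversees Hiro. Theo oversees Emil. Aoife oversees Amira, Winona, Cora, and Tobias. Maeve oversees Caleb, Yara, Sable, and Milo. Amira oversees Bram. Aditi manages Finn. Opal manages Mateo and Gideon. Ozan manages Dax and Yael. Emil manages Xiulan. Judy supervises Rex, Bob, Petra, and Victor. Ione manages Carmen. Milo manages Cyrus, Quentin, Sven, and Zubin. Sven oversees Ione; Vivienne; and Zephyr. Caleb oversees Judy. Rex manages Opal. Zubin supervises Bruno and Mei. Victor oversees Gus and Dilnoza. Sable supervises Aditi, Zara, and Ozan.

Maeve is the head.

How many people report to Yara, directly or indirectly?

10

Yara directly manages Aoife, Oona, Theo. Under Aoife: Winona, Cora, Tobias, Amira, Bram (5). Oona has no reports. Under Theo: Emil, Xiulan (2). So Yara's organization is 3 direct reports plus everyone under them: 6 + 1 + 3 = 10.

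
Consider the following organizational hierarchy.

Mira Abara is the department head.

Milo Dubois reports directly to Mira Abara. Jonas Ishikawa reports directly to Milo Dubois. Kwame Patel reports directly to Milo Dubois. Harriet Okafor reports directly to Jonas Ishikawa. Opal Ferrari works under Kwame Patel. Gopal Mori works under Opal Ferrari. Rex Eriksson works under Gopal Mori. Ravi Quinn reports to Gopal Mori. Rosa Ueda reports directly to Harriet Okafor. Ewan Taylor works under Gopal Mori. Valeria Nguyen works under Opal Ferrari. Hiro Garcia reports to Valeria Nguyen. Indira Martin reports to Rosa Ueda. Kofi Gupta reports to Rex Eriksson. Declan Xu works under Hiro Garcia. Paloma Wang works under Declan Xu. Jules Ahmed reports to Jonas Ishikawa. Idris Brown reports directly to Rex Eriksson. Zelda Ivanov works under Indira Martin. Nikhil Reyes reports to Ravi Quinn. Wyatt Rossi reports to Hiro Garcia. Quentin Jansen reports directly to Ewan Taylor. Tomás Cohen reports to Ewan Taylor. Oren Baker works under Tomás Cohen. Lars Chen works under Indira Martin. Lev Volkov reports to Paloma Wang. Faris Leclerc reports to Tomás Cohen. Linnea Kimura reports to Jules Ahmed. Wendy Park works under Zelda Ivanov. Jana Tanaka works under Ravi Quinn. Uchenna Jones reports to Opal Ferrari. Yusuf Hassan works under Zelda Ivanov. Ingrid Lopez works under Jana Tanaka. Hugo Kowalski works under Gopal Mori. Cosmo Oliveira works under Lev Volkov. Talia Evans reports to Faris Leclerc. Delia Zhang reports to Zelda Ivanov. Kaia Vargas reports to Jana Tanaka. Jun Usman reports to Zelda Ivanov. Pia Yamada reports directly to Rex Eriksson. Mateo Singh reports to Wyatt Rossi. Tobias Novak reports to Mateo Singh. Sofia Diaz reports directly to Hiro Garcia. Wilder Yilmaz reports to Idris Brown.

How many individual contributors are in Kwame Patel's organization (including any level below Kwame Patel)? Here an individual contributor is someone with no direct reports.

The people in Kwame Patel's organization with no one reporting to them are Uchenna Jones, Sofia Diaz, Tobias Novak, Cosmo Oliveira, Hugo Kowalski, Talia Evans, Oren Baker, Quentin Jansen, Kaia Vargas, Ingrid Lopez, Nikhil Reyes, Pia Yamada, Wilder Yilmaz, Kofi Gupta. That is 14.

14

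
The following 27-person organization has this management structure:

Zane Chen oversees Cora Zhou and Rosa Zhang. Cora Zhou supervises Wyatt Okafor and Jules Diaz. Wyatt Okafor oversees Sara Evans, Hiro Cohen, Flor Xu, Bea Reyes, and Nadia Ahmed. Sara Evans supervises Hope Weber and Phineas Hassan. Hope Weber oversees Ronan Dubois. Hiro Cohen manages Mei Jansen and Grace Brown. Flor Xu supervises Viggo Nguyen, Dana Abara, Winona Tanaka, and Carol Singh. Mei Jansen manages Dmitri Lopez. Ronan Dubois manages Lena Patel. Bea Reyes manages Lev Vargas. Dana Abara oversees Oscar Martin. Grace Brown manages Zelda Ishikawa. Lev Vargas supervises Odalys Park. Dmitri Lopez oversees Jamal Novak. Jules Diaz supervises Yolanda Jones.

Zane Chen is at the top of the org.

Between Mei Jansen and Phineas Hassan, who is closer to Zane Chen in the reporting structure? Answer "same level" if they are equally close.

same level

Both Mei Jansen and Phineas Hassan are 4 levels below Zane Chen.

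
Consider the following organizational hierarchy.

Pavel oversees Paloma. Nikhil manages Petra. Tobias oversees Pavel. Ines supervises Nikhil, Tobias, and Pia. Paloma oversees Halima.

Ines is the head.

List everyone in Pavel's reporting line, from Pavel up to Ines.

Pavel -> Tobias -> Ines

Pavel reports to Tobias. Tobias reports to Ines. Ines is at the top.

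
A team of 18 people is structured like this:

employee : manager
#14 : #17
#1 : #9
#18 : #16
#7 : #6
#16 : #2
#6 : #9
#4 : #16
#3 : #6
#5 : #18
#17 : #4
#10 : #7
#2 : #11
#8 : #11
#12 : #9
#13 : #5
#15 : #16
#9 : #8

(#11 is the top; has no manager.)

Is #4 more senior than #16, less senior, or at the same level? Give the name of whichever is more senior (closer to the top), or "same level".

#16

#4 is 3 levels below #11; #16 is 2. #16 is higher.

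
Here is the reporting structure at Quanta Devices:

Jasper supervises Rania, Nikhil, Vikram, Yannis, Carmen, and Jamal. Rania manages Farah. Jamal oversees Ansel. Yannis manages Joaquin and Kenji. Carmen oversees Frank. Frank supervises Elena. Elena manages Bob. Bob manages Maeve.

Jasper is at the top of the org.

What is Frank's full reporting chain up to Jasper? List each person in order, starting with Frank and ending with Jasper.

Frank -> Carmen -> Jasper

Frank reports to Carmen. Carmen reports to Jasper. Jasper is at the top.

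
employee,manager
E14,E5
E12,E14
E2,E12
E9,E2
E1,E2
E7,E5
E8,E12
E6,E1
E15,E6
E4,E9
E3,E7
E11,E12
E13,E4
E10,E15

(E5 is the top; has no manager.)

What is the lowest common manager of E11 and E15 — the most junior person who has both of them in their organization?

E12

E11's chain of managers is E12, E14, E5. E15's chain of managers is E6, E1, E2, E12, E14, E5. The first manager that appears in both chains is E12.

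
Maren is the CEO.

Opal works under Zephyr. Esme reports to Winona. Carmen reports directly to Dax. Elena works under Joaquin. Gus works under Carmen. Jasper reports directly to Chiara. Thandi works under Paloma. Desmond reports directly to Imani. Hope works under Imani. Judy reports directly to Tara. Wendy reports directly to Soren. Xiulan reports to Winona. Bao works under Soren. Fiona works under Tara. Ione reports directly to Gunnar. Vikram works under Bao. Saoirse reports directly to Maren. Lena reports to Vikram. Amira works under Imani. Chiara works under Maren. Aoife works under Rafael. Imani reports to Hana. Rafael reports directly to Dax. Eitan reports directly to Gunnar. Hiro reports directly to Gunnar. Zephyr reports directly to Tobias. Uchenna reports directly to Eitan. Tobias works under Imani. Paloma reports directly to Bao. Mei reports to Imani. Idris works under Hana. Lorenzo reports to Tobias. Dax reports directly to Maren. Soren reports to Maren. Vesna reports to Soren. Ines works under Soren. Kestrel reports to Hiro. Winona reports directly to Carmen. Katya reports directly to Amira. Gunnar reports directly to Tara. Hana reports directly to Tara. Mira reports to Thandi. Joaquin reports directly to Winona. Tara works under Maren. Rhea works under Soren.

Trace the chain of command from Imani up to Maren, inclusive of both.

Imani -> Hana -> Tara -> Maren

Imani reports to Hana. Hana reports to Tara. Tara reports to Maren. Maren is at the top.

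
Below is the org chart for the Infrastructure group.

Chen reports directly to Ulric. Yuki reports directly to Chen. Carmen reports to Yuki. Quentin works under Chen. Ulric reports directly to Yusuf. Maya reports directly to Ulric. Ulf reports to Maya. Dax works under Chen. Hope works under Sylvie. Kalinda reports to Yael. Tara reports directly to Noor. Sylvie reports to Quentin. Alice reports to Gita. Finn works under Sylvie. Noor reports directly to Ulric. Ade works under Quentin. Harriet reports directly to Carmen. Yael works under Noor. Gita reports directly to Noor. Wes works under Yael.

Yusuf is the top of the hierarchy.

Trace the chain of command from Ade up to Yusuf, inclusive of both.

Ade -> Quentin -> Chen -> Ulric -> Yusuf

Ade reports to Quentin. Quentin reports to Chen. Chen reports to Ulric. Ulric reports to Yusuf. Yusuf is at the top.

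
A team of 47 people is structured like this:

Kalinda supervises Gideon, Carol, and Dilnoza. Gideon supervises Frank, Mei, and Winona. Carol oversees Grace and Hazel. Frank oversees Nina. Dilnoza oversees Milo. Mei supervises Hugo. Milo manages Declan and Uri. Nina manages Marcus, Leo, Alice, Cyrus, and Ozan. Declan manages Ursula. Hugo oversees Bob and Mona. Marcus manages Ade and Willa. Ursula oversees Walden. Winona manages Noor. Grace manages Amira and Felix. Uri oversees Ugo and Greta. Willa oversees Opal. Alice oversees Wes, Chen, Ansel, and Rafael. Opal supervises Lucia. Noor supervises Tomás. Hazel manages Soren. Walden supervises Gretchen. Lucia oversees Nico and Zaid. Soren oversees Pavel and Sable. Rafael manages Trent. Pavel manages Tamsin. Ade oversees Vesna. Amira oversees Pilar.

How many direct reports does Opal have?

Opal directly manages Lucia. That is 1 direct report.

1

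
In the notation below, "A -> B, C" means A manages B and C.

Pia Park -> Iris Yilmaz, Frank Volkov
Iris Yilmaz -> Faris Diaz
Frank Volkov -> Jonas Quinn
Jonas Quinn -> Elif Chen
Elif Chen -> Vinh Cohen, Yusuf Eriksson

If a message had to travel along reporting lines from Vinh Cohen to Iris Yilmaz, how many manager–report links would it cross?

Vinh Cohen is 4 levels below Pia Park, and Iris Yilmaz is 1 level below Pia Park (their lowest common manager). The shortest path runs up from Vinh Cohen to Pia Park and back down to Iris Yilmaz: 4 + 1 = 5 links.

5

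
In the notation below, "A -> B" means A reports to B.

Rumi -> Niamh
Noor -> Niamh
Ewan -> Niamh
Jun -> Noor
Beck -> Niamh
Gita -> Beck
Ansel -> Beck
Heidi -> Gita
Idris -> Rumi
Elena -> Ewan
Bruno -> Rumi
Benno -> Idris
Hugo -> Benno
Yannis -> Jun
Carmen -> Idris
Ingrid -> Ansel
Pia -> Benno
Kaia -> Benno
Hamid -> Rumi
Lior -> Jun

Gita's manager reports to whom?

Niamh

Gita reports to Beck, and Beck reports to Niamh. So Gita's skip-level manager is Niamh.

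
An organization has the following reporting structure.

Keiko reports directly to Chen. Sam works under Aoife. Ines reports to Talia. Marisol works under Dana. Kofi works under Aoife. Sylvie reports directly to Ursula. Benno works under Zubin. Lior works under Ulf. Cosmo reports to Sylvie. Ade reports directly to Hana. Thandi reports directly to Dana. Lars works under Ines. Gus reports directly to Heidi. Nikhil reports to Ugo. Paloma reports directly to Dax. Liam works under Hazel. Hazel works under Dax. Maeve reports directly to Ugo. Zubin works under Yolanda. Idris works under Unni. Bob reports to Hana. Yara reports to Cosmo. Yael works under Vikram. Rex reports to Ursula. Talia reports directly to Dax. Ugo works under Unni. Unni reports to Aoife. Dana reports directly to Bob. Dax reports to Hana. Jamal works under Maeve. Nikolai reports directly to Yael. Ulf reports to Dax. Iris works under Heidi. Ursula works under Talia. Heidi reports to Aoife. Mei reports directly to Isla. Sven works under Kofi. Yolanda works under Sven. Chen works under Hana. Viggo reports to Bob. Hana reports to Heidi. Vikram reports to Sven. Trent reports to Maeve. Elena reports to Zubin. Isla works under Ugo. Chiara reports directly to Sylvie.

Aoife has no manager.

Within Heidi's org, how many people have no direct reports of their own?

14

The people in Heidi's organization with no one reporting to them are Gus, Iris, Ade, Keiko, Thandi, Marisol, Viggo, Paloma, Lior, Yara, Chiara, Rex, Lars, Liam. That is 14.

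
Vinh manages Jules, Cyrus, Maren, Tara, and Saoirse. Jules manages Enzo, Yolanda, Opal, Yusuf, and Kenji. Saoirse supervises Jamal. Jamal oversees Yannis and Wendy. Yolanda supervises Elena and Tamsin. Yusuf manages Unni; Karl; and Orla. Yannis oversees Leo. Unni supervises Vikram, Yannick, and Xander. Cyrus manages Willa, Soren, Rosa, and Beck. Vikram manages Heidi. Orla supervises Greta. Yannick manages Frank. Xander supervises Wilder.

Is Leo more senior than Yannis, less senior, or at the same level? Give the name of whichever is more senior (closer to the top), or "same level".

Yannis

Leo is 4 levels below Vinh; Yannis is 3. Yannis is higher.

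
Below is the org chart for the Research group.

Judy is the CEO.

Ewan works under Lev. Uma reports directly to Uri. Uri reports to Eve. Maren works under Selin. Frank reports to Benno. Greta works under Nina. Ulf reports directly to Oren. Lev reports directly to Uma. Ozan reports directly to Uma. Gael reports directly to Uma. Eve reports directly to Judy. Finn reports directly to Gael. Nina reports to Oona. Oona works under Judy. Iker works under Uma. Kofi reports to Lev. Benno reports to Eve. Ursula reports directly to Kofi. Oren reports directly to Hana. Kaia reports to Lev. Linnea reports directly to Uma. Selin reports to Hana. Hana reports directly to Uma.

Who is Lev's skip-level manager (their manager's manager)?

Lev reports to Uma, and Uma reports to Uri. So Lev's skip-level manager is Uri.

Uri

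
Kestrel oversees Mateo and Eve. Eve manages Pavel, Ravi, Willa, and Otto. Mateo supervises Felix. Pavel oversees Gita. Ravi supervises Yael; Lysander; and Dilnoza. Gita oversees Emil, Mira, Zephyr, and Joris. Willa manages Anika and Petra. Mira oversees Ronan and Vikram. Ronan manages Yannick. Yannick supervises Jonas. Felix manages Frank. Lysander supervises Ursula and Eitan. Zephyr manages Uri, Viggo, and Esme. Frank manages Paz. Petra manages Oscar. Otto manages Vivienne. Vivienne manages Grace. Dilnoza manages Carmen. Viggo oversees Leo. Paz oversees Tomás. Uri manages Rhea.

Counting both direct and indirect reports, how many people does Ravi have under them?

6

Ravi directly manages Lysander, Dilnoza, Yael. Under Lysander: Eitan, Ursula (2). Under Dilnoza: Carmen (1). Yael has no reports. So Ravi's organization is 3 direct reports plus everyone under them: 3 + 2 + 1 = 6.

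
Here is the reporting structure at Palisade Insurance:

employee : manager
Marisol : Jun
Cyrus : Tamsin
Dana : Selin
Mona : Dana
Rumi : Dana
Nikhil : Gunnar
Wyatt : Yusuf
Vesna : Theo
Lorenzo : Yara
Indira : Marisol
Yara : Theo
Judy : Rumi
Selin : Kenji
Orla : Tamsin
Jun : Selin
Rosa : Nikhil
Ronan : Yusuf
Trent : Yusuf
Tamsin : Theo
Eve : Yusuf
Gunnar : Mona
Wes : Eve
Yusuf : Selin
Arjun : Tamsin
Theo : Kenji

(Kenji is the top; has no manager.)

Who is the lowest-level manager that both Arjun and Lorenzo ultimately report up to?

Arjun's chain of managers is Tamsin, Theo, Kenji. Lorenzo's chain of managers is Yara, Theo, Kenji. The first manager that appears in both chains is Theo.

Theo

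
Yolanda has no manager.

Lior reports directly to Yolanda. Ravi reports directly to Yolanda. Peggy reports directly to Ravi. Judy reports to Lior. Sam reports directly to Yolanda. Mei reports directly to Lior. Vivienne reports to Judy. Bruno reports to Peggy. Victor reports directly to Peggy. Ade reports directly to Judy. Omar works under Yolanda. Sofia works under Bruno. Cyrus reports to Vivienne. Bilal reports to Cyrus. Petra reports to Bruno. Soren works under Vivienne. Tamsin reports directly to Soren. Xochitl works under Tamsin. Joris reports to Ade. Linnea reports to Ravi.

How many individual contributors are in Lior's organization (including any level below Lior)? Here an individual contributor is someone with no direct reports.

The people in Lior's organization with no one reporting to them are Mei, Joris, Xochitl, Bilal. That is 4.

4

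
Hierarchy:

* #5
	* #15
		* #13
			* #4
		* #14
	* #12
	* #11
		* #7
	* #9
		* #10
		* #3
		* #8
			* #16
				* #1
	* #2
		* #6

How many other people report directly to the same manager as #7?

#7 reports to #11, and #11 has no other direct reports. #7 has 0 peers.

0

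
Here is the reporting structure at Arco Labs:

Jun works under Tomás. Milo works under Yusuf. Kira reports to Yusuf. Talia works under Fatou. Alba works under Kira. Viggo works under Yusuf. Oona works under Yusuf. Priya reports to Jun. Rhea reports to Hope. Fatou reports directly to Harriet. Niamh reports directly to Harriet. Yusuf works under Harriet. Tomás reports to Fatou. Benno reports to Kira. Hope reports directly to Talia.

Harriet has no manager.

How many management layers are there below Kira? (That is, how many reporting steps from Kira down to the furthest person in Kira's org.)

The longest chain under Kira runs Kira → Alba, which is 1 level below Kira.

1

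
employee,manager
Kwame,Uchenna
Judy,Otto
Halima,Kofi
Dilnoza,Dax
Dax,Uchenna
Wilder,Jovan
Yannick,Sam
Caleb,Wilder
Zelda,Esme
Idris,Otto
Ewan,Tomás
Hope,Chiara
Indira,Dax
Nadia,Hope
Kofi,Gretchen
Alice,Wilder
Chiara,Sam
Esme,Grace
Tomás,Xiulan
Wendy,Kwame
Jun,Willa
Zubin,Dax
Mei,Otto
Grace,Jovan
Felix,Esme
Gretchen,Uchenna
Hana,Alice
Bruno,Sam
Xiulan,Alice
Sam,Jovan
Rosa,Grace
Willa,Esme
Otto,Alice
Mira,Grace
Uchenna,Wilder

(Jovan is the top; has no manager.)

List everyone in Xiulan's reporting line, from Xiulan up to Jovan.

Xiulan reports to Alice. Alice reports to Wilder. Wilder reports to Jovan. Jovan is at the top.

Xiulan -> Alice -> Wilder -> Jovan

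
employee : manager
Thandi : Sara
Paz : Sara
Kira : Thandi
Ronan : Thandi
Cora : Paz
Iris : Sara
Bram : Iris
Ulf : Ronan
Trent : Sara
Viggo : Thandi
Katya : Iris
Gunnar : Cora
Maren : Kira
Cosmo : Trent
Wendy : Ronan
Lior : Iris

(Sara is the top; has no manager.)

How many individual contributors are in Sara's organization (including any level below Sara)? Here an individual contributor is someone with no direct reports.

9

The people in Sara's organization with no one reporting to them are Cosmo, Lior, Katya, Bram, Gunnar, Viggo, Wendy, Ulf, Maren. That is 9.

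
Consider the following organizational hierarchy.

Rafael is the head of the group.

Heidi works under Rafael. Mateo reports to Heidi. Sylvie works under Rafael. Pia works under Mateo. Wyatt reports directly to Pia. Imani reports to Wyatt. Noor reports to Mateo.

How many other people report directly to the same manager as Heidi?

1

Heidi reports to Rafael. Rafael's other direct reports are Sylvie — 1 peer.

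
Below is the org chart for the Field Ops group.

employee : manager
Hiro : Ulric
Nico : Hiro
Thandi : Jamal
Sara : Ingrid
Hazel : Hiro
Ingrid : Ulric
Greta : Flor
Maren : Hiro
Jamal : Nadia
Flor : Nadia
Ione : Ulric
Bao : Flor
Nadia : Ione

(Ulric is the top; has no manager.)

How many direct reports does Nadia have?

Nadia directly manages Flor, Jamal. That is 2 direct reports.

2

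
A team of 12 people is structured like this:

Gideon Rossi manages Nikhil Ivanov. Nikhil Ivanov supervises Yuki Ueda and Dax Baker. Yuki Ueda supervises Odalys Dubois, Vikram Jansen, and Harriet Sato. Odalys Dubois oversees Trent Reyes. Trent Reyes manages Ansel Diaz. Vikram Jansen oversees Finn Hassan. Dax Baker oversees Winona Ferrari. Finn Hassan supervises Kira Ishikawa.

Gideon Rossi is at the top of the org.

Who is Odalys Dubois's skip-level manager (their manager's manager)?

Odalys Dubois reports to Yuki Ueda, and Yuki Ueda reports to Nikhil Ivanov. So Odalys Dubois's skip-level manager is Nikhil Ivanov.

Nikhil Ivanov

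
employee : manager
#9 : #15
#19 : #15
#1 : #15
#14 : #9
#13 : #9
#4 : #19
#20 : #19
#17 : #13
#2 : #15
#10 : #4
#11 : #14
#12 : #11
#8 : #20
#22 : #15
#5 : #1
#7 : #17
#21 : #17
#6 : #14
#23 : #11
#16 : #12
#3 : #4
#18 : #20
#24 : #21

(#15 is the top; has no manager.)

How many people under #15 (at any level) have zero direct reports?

12

The people in #15's organization with no one reporting to them are #22, #2, #5, #18, #8, #3, #10, #24, #7, #6, #23, #16. That is 12.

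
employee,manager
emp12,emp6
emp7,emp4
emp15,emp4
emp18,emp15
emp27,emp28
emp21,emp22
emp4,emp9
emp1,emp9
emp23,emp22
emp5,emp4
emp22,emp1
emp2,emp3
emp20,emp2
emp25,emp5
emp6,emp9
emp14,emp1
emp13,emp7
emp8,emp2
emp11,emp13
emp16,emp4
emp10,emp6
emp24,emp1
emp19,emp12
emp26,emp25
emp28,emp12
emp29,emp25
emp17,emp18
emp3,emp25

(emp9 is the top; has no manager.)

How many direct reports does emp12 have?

emp12 directly manages emp19, emp28. That is 2 direct reports.

2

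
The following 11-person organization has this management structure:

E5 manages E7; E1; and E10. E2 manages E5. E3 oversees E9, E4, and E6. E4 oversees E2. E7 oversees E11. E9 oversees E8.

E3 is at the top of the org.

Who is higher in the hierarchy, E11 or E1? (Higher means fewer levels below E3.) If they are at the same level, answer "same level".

E11 is 5 levels below E3; E1 is 4. E1 is higher.

E1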